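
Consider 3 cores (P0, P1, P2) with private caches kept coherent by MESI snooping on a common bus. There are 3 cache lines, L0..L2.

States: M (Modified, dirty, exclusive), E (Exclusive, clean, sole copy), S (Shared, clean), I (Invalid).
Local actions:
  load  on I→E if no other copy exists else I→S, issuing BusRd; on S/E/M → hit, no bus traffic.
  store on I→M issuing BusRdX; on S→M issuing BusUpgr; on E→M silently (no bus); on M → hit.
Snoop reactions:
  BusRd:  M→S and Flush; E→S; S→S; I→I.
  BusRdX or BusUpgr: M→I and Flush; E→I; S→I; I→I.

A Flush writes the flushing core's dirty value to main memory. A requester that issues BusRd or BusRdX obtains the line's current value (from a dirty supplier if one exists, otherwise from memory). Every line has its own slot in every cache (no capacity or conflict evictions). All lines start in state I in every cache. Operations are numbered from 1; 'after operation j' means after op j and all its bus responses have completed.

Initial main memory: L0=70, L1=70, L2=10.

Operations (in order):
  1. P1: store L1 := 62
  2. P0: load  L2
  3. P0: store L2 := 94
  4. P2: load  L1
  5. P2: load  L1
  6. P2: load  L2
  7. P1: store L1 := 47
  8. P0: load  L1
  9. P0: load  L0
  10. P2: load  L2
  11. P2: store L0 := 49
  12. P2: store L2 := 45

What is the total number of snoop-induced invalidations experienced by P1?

  op1 P1: store L1 := 62 → I/M/I on L1; bus BusRdX; mem=70
  op2 P0: load  L2 → E/I/I on L2; bus BusRd; mem=10
  op3 P0: store L2 := 94 → M/I/I on L2; bus (none); mem=10
  op4 P2: load  L1 → I/S/S on L1; bus BusRd Flush; mem=62
  op5 P2: load  L1 → I/S/S on L1; bus (none); mem=62
  op6 P2: load  L2 → S/I/S on L2; bus BusRd Flush; mem=94
  op7 P1: store L1 := 47 → I/M/I on L1; bus BusUpgr; mem=62
  op8 P0: load  L1 → S/S/I on L1; bus BusRd Flush; mem=47
  op9 P0: load  L0 → E/I/I on L0; bus BusRd; mem=70
  op10 P2: load  L2 → S/I/S on L2; bus (none); mem=94
  op11 P2: store L0 := 49 → I/I/M on L0; bus BusRdX; mem=70
  op12 P2: store L2 := 45 → I/I/M on L2; bus BusUpgr; mem=94

invalidations = 0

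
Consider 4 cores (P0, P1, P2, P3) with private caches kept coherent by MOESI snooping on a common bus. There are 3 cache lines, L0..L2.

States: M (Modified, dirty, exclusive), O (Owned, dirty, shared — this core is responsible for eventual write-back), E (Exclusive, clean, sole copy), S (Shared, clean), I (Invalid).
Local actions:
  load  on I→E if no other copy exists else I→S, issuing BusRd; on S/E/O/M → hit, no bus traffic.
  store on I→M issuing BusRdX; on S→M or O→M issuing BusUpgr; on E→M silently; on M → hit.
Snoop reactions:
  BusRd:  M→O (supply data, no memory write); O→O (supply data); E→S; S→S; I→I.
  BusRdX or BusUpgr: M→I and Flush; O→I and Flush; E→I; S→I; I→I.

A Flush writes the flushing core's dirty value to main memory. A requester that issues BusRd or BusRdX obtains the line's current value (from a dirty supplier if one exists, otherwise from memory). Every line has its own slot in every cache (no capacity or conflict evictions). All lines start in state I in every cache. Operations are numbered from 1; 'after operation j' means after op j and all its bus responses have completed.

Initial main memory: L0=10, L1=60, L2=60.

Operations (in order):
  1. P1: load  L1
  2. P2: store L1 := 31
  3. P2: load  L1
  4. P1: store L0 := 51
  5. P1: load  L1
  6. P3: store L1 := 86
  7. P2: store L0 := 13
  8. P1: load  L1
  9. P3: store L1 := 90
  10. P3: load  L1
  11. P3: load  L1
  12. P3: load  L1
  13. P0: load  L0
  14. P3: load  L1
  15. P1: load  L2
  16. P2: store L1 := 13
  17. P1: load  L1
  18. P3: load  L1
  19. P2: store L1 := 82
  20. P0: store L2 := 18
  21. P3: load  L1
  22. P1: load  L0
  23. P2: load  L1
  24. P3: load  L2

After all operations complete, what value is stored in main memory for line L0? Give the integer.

memory[L0] = 51

step 1: P1: load  L1  ⟶  IEII  (L1)  txn=BusRd  M[L1]=60
step 2: P2: store L1 := 31  ⟶  IIMI  (L1)  txn=BusRdX  M[L1]=60
step 3: P2: load  L1  ⟶  IIMI  (L1)  txn=∅  M[L1]=60
step 4: P1: store L0 := 51  ⟶  IMII  (L0)  txn=BusRdX  M[L0]=10
step 5: P1: load  L1  ⟶  ISOI  (L1)  txn=BusRd  M[L1]=60
step 6: P3: store L1 := 86  ⟶  IIIM  (L1)  txn=BusRdX+Flush  M[L1]=31
step 7: P2: store L0 := 13  ⟶  IIMI  (L0)  txn=BusRdX+Flush  M[L0]=51
step 8: P1: load  L1  ⟶  ISIO  (L1)  txn=BusRd  M[L1]=31
step 9: P3: store L1 := 90  ⟶  IIIM  (L1)  txn=BusUpgr  M[L1]=31
step 10: P3: load  L1  ⟶  IIIM  (L1)  txn=∅  M[L1]=31
step 11: P3: load  L1  ⟶  IIIM  (L1)  txn=∅  M[L1]=31
step 12: P3: load  L1  ⟶  IIIM  (L1)  txn=∅  M[L1]=31
step 13: P0: load  L0  ⟶  SIOI  (L0)  txn=BusRd  M[L0]=51
step 14: P3: load  L1  ⟶  IIIM  (L1)  txn=∅  M[L1]=31
step 15: P1: load  L2  ⟶  IEII  (L2)  txn=BusRd  M[L2]=60
step 16: P2: store L1 := 13  ⟶  IIMI  (L1)  txn=BusRdX+Flush  M[L1]=90
step 17: P1: load  L1  ⟶  ISOI  (L1)  txn=BusRd  M[L1]=90
step 18: P3: load  L1  ⟶  ISOS  (L1)  txn=BusRd  M[L1]=90
step 19: P2: store L1 := 82  ⟶  IIMI  (L1)  txn=BusUpgr  M[L1]=90
step 20: P0: store L2 := 18  ⟶  MIII  (L2)  txn=BusRdX  M[L2]=60
step 21: P3: load  L1  ⟶  IIOS  (L1)  txn=BusRd  M[L1]=90
step 22: P1: load  L0  ⟶  SSOI  (L0)  txn=BusRd  M[L0]=51
step 23: P2: load  L1  ⟶  IIOS  (L1)  txn=∅  M[L1]=90
step 24: P3: load  L2  ⟶  OIIS  (L2)  txn=BusRd  M[L2]=60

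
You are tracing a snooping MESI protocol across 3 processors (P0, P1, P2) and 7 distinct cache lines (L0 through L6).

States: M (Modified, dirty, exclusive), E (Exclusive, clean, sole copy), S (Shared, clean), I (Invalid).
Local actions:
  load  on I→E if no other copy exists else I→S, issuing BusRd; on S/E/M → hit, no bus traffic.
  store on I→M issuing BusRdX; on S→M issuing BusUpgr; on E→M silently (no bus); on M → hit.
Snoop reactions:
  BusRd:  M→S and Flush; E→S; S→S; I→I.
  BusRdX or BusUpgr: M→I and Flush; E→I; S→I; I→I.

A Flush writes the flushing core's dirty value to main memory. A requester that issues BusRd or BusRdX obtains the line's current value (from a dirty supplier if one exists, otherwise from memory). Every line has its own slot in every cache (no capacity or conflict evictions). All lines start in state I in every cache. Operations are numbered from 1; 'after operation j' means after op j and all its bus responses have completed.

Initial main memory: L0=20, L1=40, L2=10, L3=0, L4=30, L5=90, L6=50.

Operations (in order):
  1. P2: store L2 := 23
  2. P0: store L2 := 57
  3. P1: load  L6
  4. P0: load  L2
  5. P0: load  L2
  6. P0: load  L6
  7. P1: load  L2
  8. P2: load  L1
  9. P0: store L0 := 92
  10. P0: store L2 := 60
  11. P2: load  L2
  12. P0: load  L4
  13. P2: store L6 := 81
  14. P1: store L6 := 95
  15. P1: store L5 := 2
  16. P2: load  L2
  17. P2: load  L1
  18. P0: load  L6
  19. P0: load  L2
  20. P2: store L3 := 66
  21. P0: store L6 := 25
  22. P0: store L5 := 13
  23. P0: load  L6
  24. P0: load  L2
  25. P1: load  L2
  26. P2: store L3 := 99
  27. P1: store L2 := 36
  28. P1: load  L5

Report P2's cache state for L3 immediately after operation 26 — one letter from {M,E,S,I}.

state = M

step 1: P2: store L2 := 23  ⟶  IIM  (L2)  txn=BusRdX  M[L2]=10
step 2: P0: store L2 := 57  ⟶  MII  (L2)  txn=BusRdX+Flush  M[L2]=23
step 3: P1: load  L6  ⟶  IEI  (L6)  txn=BusRd  M[L6]=50
step 4: P0: load  L2  ⟶  MII  (L2)  txn=∅  M[L2]=23
step 5: P0: load  L2  ⟶  MII  (L2)  txn=∅  M[L2]=23
step 6: P0: load  L6  ⟶  SSI  (L6)  txn=BusRd  M[L6]=50
step 7: P1: load  L2  ⟶  SSI  (L2)  txn=BusRd+Flush  M[L2]=57
step 8: P2: load  L1  ⟶  IIE  (L1)  txn=BusRd  M[L1]=40
step 9: P0: store L0 := 92  ⟶  MII  (L0)  txn=BusRdX  M[L0]=20
step 10: P0: store L2 := 60  ⟶  MII  (L2)  txn=BusUpgr  M[L2]=57
step 11: P2: load  L2  ⟶  SIS  (L2)  txn=BusRd+Flush  M[L2]=60
step 12: P0: load  L4  ⟶  EII  (L4)  txn=BusRd  M[L4]=30
step 13: P2: store L6 := 81  ⟶  IIM  (L6)  txn=BusRdX  M[L6]=50
step 14: P1: store L6 := 95  ⟶  IMI  (L6)  txn=BusRdX+Flush  M[L6]=81
step 15: P1: store L5 := 2  ⟶  IMI  (L5)  txn=BusRdX  M[L5]=90
step 16: P2: load  L2  ⟶  SIS  (L2)  txn=∅  M[L2]=60
step 17: P2: load  L1  ⟶  IIE  (L1)  txn=∅  M[L1]=40
step 18: P0: load  L6  ⟶  SSI  (L6)  txn=BusRd+Flush  M[L6]=95
step 19: P0: load  L2  ⟶  SIS  (L2)  txn=∅  M[L2]=60
step 20: P2: store L3 := 66  ⟶  IIM  (L3)  txn=BusRdX  M[L3]=0
step 21: P0: store L6 := 25  ⟶  MII  (L6)  txn=BusUpgr  M[L6]=95
step 22: P0: store L5 := 13  ⟶  MII  (L5)  txn=BusRdX+Flush  M[L5]=2
step 23: P0: load  L6  ⟶  MII  (L6)  txn=∅  M[L6]=95
step 24: P0: load  L2  ⟶  SIS  (L2)  txn=∅  M[L2]=60
step 25: P1: load  L2  ⟶  SSS  (L2)  txn=BusRd  M[L2]=60
step 26: P2: store L3 := 99  ⟶  IIM  (L3)  txn=∅  M[L3]=0
step 27: P1: store L2 := 36  ⟶  IMI  (L2)  txn=BusUpgr  M[L2]=60
step 28: P1: load  L5  ⟶  SSI  (L5)  txn=BusRd+Flush  M[L5]=13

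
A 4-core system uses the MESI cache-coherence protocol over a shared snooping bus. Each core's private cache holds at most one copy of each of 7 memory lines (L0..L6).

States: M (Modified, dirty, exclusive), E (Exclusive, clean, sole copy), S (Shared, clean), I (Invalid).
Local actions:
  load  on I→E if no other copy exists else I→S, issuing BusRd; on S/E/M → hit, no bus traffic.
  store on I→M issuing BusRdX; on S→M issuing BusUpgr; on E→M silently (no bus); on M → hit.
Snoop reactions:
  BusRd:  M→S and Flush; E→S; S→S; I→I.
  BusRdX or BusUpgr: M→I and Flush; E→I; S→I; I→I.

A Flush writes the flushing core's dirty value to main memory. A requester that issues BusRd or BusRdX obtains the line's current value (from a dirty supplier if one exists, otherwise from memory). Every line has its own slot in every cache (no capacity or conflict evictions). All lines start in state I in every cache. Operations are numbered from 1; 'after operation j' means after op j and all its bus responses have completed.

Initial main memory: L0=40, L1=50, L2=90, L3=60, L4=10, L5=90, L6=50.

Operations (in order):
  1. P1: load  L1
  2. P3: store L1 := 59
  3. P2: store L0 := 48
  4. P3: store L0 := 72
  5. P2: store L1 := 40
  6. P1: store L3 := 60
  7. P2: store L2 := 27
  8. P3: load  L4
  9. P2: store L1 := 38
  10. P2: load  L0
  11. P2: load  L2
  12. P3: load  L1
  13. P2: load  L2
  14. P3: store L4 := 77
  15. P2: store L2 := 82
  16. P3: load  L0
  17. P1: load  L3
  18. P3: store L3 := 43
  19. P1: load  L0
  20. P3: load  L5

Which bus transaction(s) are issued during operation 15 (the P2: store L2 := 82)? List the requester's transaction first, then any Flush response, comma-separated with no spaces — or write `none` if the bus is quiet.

step 1: P1: load  L1  ⟶  IEII  (L1)  txn=BusRd  M[L1]=50
step 2: P3: store L1 := 59  ⟶  IIIM  (L1)  txn=BusRdX  M[L1]=50
step 3: P2: store L0 := 48  ⟶  IIMI  (L0)  txn=BusRdX  M[L0]=40
step 4: P3: store L0 := 72  ⟶  IIIM  (L0)  txn=BusRdX+Flush  M[L0]=48
step 5: P2: store L1 := 40  ⟶  IIMI  (L1)  txn=BusRdX+Flush  M[L1]=59
step 6: P1: store L3 := 60  ⟶  IMII  (L3)  txn=BusRdX  M[L3]=60
step 7: P2: store L2 := 27  ⟶  IIMI  (L2)  txn=BusRdX  M[L2]=90
step 8: P3: load  L4  ⟶  IIIE  (L4)  txn=BusRd  M[L4]=10
step 9: P2: store L1 := 38  ⟶  IIMI  (L1)  txn=∅  M[L1]=59
step 10: P2: load  L0  ⟶  IISS  (L0)  txn=BusRd+Flush  M[L0]=72
step 11: P2: load  L2  ⟶  IIMI  (L2)  txn=∅  M[L2]=90
step 12: P3: load  L1  ⟶  IISS  (L1)  txn=BusRd+Flush  M[L1]=38
step 13: P2: load  L2  ⟶  IIMI  (L2)  txn=∅  M[L2]=90
step 14: P3: store L4 := 77  ⟶  IIIM  (L4)  txn=∅  M[L4]=10
step 15: P2: store L2 := 82  ⟶  IIMI  (L2)  txn=∅  M[L2]=90
step 16: P3: load  L0  ⟶  IISS  (L0)  txn=∅  M[L0]=72
step 17: P1: load  L3  ⟶  IMII  (L3)  txn=∅  M[L3]=60
step 18: P3: store L3 := 43  ⟶  IIIM  (L3)  txn=BusRdX+Flush  M[L3]=60
step 19: P1: load  L0  ⟶  ISSS  (L0)  txn=BusRd  M[L0]=72
step 20: P3: load  L5  ⟶  IIIE  (L5)  txn=BusRd  M[L5]=90

bus = none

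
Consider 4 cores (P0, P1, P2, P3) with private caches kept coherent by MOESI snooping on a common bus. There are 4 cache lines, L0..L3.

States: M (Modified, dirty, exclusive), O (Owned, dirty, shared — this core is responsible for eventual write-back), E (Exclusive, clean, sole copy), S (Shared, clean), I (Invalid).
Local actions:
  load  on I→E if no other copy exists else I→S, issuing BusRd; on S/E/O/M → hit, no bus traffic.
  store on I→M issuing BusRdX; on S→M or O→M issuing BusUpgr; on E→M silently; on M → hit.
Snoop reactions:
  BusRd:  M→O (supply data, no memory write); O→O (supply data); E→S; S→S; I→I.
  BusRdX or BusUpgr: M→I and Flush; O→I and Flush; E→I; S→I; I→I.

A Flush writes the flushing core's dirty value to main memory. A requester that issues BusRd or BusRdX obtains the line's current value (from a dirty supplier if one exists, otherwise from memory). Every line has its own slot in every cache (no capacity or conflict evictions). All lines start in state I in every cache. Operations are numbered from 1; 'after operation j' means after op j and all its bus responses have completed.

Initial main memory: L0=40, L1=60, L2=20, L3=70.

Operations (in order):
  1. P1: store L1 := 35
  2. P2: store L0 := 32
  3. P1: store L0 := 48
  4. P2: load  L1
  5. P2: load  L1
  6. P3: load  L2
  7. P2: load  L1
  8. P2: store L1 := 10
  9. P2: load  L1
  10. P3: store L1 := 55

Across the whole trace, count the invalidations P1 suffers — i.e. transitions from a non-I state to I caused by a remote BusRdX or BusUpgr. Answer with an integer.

invalidations = 1

[1] P1: store L1 := 35 | P0:I, P1:M(35), P2:I, P3:I | bus: BusRdX
[2] P2: store L0 := 32 | P0:I, P1:I, P2:M(32), P3:I | bus: BusRdX
[3] P1: store L0 := 48 | P0:I, P1:M(48), P2:I, P3:I | bus: BusRdX,Flush
[4] P2: load  L1 | P0:I, P1:O(35), P2:S(35), P3:I | bus: BusRd
[5] P2: load  L1 | P0:I, P1:O(35), P2:S(35), P3:I | bus: none
[6] P3: load  L2 | P0:I, P1:I, P2:I, P3:E(20) | bus: BusRd
[7] P2: load  L1 | P0:I, P1:O(35), P2:S(35), P3:I | bus: none
[8] P2: store L1 := 10 | P0:I, P1:I, P2:M(10), P3:I | bus: BusUpgr,Flush
[9] P2: load  L1 | P0:I, P1:I, P2:M(10), P3:I | bus: none
[10] P3: store L1 := 55 | P0:I, P1:I, P2:I, P3:M(55) | bus: BusRdX,Flush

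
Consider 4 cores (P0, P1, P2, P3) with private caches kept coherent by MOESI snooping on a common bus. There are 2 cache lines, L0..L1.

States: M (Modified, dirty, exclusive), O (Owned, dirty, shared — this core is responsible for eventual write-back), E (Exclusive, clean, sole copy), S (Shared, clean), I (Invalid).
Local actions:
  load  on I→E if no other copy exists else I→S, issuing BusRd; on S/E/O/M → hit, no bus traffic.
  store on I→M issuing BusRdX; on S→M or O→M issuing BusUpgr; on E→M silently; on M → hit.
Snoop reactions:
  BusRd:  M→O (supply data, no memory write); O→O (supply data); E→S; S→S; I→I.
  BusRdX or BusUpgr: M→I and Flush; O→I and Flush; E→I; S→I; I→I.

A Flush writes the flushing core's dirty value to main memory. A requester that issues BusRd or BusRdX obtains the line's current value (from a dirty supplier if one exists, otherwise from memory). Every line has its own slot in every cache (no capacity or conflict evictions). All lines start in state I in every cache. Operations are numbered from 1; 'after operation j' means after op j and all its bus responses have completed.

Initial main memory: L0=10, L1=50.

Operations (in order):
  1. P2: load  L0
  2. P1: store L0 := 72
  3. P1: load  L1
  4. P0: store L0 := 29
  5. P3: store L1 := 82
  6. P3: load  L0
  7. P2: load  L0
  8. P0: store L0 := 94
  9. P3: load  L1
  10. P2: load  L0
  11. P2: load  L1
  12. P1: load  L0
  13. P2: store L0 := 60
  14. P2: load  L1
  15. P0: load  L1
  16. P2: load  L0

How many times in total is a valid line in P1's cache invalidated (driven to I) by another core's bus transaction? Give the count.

[1] P2: load  L0 | P0:I, P1:I, P2:E(10), P3:I | bus: BusRd
[2] P1: store L0 := 72 | P0:I, P1:M(72), P2:I, P3:I | bus: BusRdX
[3] P1: load  L1 | P0:I, P1:E(50), P2:I, P3:I | bus: BusRd
[4] P0: store L0 := 29 | P0:M(29), P1:I, P2:I, P3:I | bus: BusRdX,Flush
[5] P3: store L1 := 82 | P0:I, P1:I, P2:I, P3:M(82) | bus: BusRdX
[6] P3: load  L0 | P0:O(29), P1:I, P2:I, P3:S(29) | bus: BusRd
[7] P2: load  L0 | P0:O(29), P1:I, P2:S(29), P3:S(29) | bus: BusRd
[8] P0: store L0 := 94 | P0:M(94), P1:I, P2:I, P3:I | bus: BusUpgr
[9] P3: load  L1 | P0:I, P1:I, P2:I, P3:M(82) | bus: none
[10] P2: load  L0 | P0:O(94), P1:I, P2:S(94), P3:I | bus: BusRd
[11] P2: load  L1 | P0:I, P1:I, P2:S(82), P3:O(82) | bus: BusRd
[12] P1: load  L0 | P0:O(94), P1:S(94), P2:S(94), P3:I | bus: BusRd
[13] P2: store L0 := 60 | P0:I, P1:I, P2:M(60), P3:I | bus: BusUpgr,Flush
[14] P2: load  L1 | P0:I, P1:I, P2:S(82), P3:O(82) | bus: none
[15] P0: load  L1 | P0:S(82), P1:I, P2:S(82), P3:O(82) | bus: BusRd
[16] P2: load  L0 | P0:I, P1:I, P2:M(60), P3:I | bus: none

invalidations = 3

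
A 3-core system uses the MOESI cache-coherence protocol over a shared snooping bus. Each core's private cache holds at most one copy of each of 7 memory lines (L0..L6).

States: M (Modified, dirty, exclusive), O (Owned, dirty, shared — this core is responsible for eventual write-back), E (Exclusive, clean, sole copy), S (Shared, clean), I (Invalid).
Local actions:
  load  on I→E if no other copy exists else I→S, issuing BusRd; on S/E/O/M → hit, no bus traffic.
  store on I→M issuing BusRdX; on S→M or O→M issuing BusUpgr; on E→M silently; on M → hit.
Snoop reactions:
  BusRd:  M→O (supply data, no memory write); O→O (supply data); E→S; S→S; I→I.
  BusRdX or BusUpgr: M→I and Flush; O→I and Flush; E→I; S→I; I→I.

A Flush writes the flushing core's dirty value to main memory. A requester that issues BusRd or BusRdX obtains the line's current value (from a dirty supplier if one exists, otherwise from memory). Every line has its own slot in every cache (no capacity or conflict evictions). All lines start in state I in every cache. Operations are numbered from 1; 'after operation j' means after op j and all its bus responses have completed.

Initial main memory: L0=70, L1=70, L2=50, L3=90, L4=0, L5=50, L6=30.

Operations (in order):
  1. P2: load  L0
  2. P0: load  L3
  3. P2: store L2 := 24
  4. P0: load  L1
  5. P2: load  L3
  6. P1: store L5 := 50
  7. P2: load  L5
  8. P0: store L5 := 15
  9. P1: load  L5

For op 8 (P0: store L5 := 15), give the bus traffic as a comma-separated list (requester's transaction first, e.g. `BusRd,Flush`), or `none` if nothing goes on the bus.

[1] P2: load  L0 | P0:I, P1:I, P2:E(70) | bus: BusRd
[2] P0: load  L3 | P0:E(90), P1:I, P2:I | bus: BusRd
[3] P2: store L2 := 24 | P0:I, P1:I, P2:M(24) | bus: BusRdX
[4] P0: load  L1 | P0:E(70), P1:I, P2:I | bus: BusRd
[5] P2: load  L3 | P0:S(90), P1:I, P2:S(90) | bus: BusRd
[6] P1: store L5 := 50 | P0:I, P1:M(50), P2:I | bus: BusRdX
[7] P2: load  L5 | P0:I, P1:O(50), P2:S(50) | bus: BusRd
[8] P0: store L5 := 15 | P0:M(15), P1:I, P2:I | bus: BusRdX,Flush
[9] P1: load  L5 | P0:O(15), P1:S(15), P2:I | bus: BusRd

bus = BusRdX,Flush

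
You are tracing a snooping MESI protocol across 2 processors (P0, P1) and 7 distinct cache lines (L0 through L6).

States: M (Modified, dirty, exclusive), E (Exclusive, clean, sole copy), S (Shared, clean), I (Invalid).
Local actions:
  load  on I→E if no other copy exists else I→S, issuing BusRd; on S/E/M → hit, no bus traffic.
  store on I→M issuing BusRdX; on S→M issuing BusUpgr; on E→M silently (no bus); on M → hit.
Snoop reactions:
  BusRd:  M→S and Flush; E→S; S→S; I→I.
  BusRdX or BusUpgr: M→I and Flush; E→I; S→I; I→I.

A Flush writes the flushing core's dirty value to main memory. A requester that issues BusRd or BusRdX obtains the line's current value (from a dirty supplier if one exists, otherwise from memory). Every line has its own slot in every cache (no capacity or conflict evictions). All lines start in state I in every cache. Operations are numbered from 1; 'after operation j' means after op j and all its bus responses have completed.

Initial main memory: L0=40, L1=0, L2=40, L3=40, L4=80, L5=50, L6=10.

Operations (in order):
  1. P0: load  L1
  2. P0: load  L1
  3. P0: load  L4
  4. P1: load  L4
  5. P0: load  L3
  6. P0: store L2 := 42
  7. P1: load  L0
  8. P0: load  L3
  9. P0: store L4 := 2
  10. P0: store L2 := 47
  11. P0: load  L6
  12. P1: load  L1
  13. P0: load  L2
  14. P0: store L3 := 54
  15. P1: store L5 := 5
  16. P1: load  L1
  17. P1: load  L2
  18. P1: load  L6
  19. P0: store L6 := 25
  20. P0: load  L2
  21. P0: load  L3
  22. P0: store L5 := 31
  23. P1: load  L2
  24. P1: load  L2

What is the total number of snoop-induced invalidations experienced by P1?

step 1: P0: load  L1  ⟶  EI  (L1)  txn=BusRd  M[L1]=0
step 2: P0: load  L1  ⟶  EI  (L1)  txn=∅  M[L1]=0
step 3: P0: load  L4  ⟶  EI  (L4)  txn=BusRd  M[L4]=80
step 4: P1: load  L4  ⟶  SS  (L4)  txn=BusRd  M[L4]=80
step 5: P0: load  L3  ⟶  EI  (L3)  txn=BusRd  M[L3]=40
step 6: P0: store L2 := 42  ⟶  MI  (L2)  txn=BusRdX  M[L2]=40
step 7: P1: load  L0  ⟶  IE  (L0)  txn=BusRd  M[L0]=40
step 8: P0: load  L3  ⟶  EI  (L3)  txn=∅  M[L3]=40
step 9: P0: store L4 := 2  ⟶  MI  (L4)  txn=BusUpgr  M[L4]=80
step 10: P0: store L2 := 47  ⟶  MI  (L2)  txn=∅  M[L2]=40
step 11: P0: load  L6  ⟶  EI  (L6)  txn=BusRd  M[L6]=10
step 12: P1: load  L1  ⟶  SS  (L1)  txn=BusRd  M[L1]=0
step 13: P0: load  L2  ⟶  MI  (L2)  txn=∅  M[L2]=40
step 14: P0: store L3 := 54  ⟶  MI  (L3)  txn=∅  M[L3]=40
step 15: P1: store L5 := 5  ⟶  IM  (L5)  txn=BusRdX  M[L5]=50
step 16: P1: load  L1  ⟶  SS  (L1)  txn=∅  M[L1]=0
step 17: P1: load  L2  ⟶  SS  (L2)  txn=BusRd+Flush  M[L2]=47
step 18: P1: load  L6  ⟶  SS  (L6)  txn=BusRd  M[L6]=10
step 19: P0: store L6 := 25  ⟶  MI  (L6)  txn=BusUpgr  M[L6]=10
step 20: P0: load  L2  ⟶  SS  (L2)  txn=∅  M[L2]=47
step 21: P0: load  L3  ⟶  MI  (L3)  txn=∅  M[L3]=40
step 22: P0: store L5 := 31  ⟶  MI  (L5)  txn=BusRdX+Flush  M[L5]=5
step 23: P1: load  L2  ⟶  SS  (L2)  txn=∅  M[L2]=47
step 24: P1: load  L2  ⟶  SS  (L2)  txn=∅  M[L2]=47

invalidations = 3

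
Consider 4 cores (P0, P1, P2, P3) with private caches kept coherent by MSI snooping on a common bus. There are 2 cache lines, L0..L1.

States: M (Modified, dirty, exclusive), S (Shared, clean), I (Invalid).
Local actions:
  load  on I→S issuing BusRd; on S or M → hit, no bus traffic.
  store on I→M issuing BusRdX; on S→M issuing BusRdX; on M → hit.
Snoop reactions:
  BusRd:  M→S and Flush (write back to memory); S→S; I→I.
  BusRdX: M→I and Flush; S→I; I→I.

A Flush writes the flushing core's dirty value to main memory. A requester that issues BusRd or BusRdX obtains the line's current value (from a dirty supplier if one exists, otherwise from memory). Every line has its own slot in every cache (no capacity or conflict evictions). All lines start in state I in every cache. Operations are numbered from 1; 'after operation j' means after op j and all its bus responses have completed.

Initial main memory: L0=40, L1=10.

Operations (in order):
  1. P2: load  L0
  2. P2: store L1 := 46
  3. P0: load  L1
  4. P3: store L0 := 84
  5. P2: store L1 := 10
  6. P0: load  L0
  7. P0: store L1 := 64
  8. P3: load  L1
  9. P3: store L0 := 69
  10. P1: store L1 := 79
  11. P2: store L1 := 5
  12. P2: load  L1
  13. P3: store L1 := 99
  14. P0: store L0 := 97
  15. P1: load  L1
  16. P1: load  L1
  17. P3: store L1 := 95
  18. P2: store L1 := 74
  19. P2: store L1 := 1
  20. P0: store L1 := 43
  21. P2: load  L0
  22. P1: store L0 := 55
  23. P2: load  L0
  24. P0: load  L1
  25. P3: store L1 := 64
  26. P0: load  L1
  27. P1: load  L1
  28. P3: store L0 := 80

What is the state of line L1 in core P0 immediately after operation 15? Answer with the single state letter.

[1] P2: load  L0 | P0:I, P1:I, P2:S(40), P3:I | bus: BusRd
[2] P2: store L1 := 46 | P0:I, P1:I, P2:M(46), P3:I | bus: BusRdX
[3] P0: load  L1 | P0:S(46), P1:I, P2:S(46), P3:I | bus: BusRd,Flush
[4] P3: store L0 := 84 | P0:I, P1:I, P2:I, P3:M(84) | bus: BusRdX
[5] P2: store L1 := 10 | P0:I, P1:I, P2:M(10), P3:I | bus: BusRdX
[6] P0: load  L0 | P0:S(84), P1:I, P2:I, P3:S(84) | bus: BusRd,Flush
[7] P0: store L1 := 64 | P0:M(64), P1:I, P2:I, P3:I | bus: BusRdX,Flush
[8] P3: load  L1 | P0:S(64), P1:I, P2:I, P3:S(64) | bus: BusRd,Flush
[9] P3: store L0 := 69 | P0:I, P1:I, P2:I, P3:M(69) | bus: BusRdX
[10] P1: store L1 := 79 | P0:I, P1:M(79), P2:I, P3:I | bus: BusRdX
[11] P2: store L1 := 5 | P0:I, P1:I, P2:M(5), P3:I | bus: BusRdX,Flush
[12] P2: load  L1 | P0:I, P1:I, P2:M(5), P3:I | bus: none
[13] P3: store L1 := 99 | P0:I, P1:I, P2:I, P3:M(99) | bus: BusRdX,Flush
[14] P0: store L0 := 97 | P0:M(97), P1:I, P2:I, P3:I | bus: BusRdX,Flush
[15] P1: load  L1 | P0:I, P1:S(99), P2:I, P3:S(99) | bus: BusRd,Flush
[16] P1: load  L1 | P0:I, P1:S(99), P2:I, P3:S(99) | bus: none
[17] P3: store L1 := 95 | P0:I, P1:I, P2:I, P3:M(95) | bus: BusRdX
[18] P2: store L1 := 74 | P0:I, P1:I, P2:M(74), P3:I | bus: BusRdX,Flush
[19] P2: store L1 := 1 | P0:I, P1:I, P2:M(1), P3:I | bus: none
[20] P0: store L1 := 43 | P0:M(43), P1:I, P2:I, P3:I | bus: BusRdX,Flush
[21] P2: load  L0 | P0:S(97), P1:I, P2:S(97), P3:I | bus: BusRd,Flush
[22] P1: store L0 := 55 | P0:I, P1:M(55), P2:I, P3:I | bus: BusRdX
[23] P2: load  L0 | P0:I, P1:S(55), P2:S(55), P3:I | bus: BusRd,Flush
[24] P0: load  L1 | P0:M(43), P1:I, P2:I, P3:I | bus: none
[25] P3: store L1 := 64 | P0:I, P1:I, P2:I, P3:M(64) | bus: BusRdX,Flush
[26] P0: load  L1 | P0:S(64), P1:I, P2:I, P3:S(64) | bus: BusRd,Flush
[27] P1: load  L1 | P0:S(64), P1:S(64), P2:I, P3:S(64) | bus: BusRd
[28] P3: store L0 := 80 | P0:I, P1:I, P2:I, P3:M(80) | bus: BusRdX

state = I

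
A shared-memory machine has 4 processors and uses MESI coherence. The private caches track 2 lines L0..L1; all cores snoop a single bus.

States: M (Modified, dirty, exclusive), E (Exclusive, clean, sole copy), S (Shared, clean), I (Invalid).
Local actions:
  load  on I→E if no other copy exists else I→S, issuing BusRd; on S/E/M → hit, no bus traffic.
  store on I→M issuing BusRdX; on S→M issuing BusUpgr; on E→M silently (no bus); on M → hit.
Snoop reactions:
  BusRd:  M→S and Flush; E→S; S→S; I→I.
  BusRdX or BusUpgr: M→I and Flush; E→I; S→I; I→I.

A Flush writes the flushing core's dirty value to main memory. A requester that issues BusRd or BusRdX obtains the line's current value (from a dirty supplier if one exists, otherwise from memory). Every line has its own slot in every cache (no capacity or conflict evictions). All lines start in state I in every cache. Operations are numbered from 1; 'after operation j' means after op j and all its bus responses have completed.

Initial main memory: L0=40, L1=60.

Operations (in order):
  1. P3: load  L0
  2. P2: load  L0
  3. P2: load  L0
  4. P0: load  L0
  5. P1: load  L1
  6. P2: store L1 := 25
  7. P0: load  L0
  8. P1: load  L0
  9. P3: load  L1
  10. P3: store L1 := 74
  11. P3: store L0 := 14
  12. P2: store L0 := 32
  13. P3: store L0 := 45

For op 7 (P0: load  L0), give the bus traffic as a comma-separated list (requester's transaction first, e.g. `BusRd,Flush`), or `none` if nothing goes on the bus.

bus = none

  op1 P3: load  L0 → I/I/I/E on L0; bus BusRd; mem=40
  op2 P2: load  L0 → I/I/S/S on L0; bus BusRd; mem=40
  op3 P2: load  L0 → I/I/S/S on L0; bus (none); mem=40
  op4 P0: load  L0 → S/I/S/S on L0; bus BusRd; mem=40
  op5 P1: load  L1 → I/E/I/I on L1; bus BusRd; mem=60
  op6 P2: store L1 := 25 → I/I/M/I on L1; bus BusRdX; mem=60
  op7 P0: load  L0 → S/I/S/S on L0; bus (none); mem=40
  op8 P1: load  L0 → S/S/S/S on L0; bus BusRd; mem=40
  op9 P3: load  L1 → I/I/S/S on L1; bus BusRd Flush; mem=25
  op10 P3: store L1 := 74 → I/I/I/M on L1; bus BusUpgr; mem=25
  op11 P3: store L0 := 14 → I/I/I/M on L0; bus BusUpgr; mem=40
  op12 P2: store L0 := 32 → I/I/M/I on L0; bus BusRdX Flush; mem=14
  op13 P3: store L0 := 45 → I/I/I/M on L0; bus BusRdX Flush; mem=32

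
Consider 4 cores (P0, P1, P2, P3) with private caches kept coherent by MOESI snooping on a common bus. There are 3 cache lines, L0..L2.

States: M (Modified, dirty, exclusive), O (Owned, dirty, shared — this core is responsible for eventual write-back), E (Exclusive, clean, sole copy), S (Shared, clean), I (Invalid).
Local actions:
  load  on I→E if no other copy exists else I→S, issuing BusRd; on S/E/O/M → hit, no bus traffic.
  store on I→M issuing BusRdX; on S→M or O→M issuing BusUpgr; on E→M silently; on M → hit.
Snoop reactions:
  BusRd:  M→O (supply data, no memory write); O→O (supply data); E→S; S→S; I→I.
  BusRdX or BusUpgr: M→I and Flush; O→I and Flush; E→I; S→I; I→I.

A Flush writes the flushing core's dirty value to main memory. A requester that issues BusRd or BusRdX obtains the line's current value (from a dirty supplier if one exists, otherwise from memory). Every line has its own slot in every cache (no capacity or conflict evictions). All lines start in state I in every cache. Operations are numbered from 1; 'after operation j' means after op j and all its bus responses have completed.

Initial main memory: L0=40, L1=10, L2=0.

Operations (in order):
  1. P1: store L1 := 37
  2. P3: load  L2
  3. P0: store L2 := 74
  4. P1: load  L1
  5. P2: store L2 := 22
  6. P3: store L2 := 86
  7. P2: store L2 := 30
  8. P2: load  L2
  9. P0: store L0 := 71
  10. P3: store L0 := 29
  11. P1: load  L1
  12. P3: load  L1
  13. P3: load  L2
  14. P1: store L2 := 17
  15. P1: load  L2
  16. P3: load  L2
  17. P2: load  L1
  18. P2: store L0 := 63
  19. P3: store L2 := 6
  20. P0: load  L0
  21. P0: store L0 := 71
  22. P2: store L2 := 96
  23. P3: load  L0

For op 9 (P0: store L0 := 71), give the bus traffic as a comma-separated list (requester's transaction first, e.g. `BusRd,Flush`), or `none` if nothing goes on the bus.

bus = BusRdX

  op1 P1: store L1 := 37 → I/M/I/I on L1; bus BusRdX; mem=10
  op2 P3: load  L2 → I/I/I/E on L2; bus BusRd; mem=0
  op3 P0: store L2 := 74 → M/I/I/I on L2; bus BusRdX; mem=0
  op4 P1: load  L1 → I/M/I/I on L1; bus (none); mem=10
  op5 P2: store L2 := 22 → I/I/M/I on L2; bus BusRdX Flush; mem=74
  op6 P3: store L2 := 86 → I/I/I/M on L2; bus BusRdX Flush; mem=22
  op7 P2: store L2 := 30 → I/I/M/I on L2; bus BusRdX Flush; mem=86
  op8 P2: load  L2 → I/I/M/I on L2; bus (none); mem=86
  op9 P0: store L0 := 71 → M/I/I/I on L0; bus BusRdX; mem=40
  op10 P3: store L0 := 29 → I/I/I/M on L0; bus BusRdX Flush; mem=71
  op11 P1: load  L1 → I/M/I/I on L1; bus (none); mem=10
  op12 P3: load  L1 → I/O/I/S on L1; bus BusRd; mem=10
  op13 P3: load  L2 → I/I/O/S on L2; bus BusRd; mem=86
  op14 P1: store L2 := 17 → I/M/I/I on L2; bus BusRdX Flush; mem=30
  op15 P1: load  L2 → I/M/I/I on L2; bus (none); mem=30
  op16 P3: load  L2 → I/O/I/S on L2; bus BusRd; mem=30
  op17 P2: load  L1 → I/O/S/S on L1; bus BusRd; mem=10
  op18 P2: store L0 := 63 → I/I/M/I on L0; bus BusRdX Flush; mem=29
  op19 P3: store L2 := 6 → I/I/I/M on L2; bus BusUpgr Flush; mem=17
  op20 P0: load  L0 → S/I/O/I on L0; bus BusRd; mem=29
  op21 P0: store L0 := 71 → M/I/I/I on L0; bus BusUpgr Flush; mem=63
  op22 P2: store L2 := 96 → I/I/M/I on L2; bus BusRdX Flush; mem=6
  op23 P3: load  L0 → O/I/I/S on L0; bus BusRd; mem=63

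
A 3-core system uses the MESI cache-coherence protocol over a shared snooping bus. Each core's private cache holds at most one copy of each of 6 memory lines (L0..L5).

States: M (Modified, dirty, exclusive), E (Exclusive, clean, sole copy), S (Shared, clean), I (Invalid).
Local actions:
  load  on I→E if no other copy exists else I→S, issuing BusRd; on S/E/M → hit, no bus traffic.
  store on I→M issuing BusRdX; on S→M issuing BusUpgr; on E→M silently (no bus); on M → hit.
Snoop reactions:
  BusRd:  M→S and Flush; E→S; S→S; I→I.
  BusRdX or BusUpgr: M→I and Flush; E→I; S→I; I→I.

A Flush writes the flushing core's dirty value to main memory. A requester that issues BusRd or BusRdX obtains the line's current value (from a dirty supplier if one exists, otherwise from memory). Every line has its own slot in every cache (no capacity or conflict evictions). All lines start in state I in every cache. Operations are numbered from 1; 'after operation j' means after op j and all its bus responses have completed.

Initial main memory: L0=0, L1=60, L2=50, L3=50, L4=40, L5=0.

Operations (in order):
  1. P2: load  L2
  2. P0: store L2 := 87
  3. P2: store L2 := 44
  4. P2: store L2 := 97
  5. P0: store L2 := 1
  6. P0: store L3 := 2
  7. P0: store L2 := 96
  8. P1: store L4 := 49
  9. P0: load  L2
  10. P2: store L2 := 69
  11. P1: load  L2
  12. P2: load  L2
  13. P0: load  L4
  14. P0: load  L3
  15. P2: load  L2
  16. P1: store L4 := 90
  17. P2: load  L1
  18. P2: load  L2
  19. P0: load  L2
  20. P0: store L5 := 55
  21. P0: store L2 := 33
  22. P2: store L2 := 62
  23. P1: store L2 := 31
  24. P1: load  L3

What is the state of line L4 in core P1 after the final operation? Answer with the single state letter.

state = M

[1] P2: load  L2 | P0:I, P1:I, P2:E(50) | bus: BusRd
[2] P0: store L2 := 87 | P0:M(87), P1:I, P2:I | bus: BusRdX
[3] P2: store L2 := 44 | P0:I, P1:I, P2:M(44) | bus: BusRdX,Flush
[4] P2: store L2 := 97 | P0:I, P1:I, P2:M(97) | bus: none
[5] P0: store L2 := 1 | P0:M(1), P1:I, P2:I | bus: BusRdX,Flush
[6] P0: store L3 := 2 | P0:M(2), P1:I, P2:I | bus: BusRdX
[7] P0: store L2 := 96 | P0:M(96), P1:I, P2:I | bus: none
[8] P1: store L4 := 49 | P0:I, P1:M(49), P2:I | bus: BusRdX
[9] P0: load  L2 | P0:M(96), P1:I, P2:I | bus: none
[10] P2: store L2 := 69 | P0:I, P1:I, P2:M(69) | bus: BusRdX,Flush
[11] P1: load  L2 | P0:I, P1:S(69), P2:S(69) | bus: BusRd,Flush
[12] P2: load  L2 | P0:I, P1:S(69), P2:S(69) | bus: none
[13] P0: load  L4 | P0:S(49), P1:S(49), P2:I | bus: BusRd,Flush
[14] P0: load  L3 | P0:M(2), P1:I, P2:I | bus: none
[15] P2: load  L2 | P0:I, P1:S(69), P2:S(69) | bus: none
[16] P1: store L4 := 90 | P0:I, P1:M(90), P2:I | bus: BusUpgr
[17] P2: load  L1 | P0:I, P1:I, P2:E(60) | bus: BusRd
[18] P2: load  L2 | P0:I, P1:S(69), P2:S(69) | bus: none
[19] P0: load  L2 | P0:S(69), P1:S(69), P2:S(69) | bus: BusRd
[20] P0: store L5 := 55 | P0:M(55), P1:I, P2:I | bus: BusRdX
[21] P0: store L2 := 33 | P0:M(33), P1:I, P2:I | bus: BusUpgr
[22] P2: store L2 := 62 | P0:I, P1:I, P2:M(62) | bus: BusRdX,Flush
[23] P1: store L2 := 31 | P0:I, P1:M(31), P2:I | bus: BusRdX,Flush
[24] P1: load  L3 | P0:S(2), P1:S(2), P2:I | bus: BusRd,Flush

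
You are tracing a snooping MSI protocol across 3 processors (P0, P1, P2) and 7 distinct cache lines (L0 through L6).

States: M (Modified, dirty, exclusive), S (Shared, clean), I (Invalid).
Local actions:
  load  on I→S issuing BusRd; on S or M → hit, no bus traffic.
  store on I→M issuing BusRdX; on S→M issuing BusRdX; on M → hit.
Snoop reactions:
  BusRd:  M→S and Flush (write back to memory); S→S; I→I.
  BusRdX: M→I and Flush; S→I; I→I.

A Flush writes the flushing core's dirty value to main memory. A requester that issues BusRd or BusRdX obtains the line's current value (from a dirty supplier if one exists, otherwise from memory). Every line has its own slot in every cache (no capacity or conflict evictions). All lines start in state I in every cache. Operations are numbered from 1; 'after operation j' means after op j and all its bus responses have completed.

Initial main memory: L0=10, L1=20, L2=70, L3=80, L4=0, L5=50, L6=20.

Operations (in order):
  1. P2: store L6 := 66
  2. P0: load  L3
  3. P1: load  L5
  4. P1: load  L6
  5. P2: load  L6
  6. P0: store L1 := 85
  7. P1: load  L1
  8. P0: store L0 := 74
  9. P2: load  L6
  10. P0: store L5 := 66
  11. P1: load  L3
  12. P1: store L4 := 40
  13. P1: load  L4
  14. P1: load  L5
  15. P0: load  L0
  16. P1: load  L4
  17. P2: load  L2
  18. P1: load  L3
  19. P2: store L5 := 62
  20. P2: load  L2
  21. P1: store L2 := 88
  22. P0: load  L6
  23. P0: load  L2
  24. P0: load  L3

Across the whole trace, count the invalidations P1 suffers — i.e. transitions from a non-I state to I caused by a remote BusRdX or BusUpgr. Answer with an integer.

[1] P2: store L6 := 66 | P0:I, P1:I, P2:M(66) | bus: BusRdX
[2] P0: load  L3 | P0:S(80), P1:I, P2:I | bus: BusRd
[3] P1: load  L5 | P0:I, P1:S(50), P2:I | bus: BusRd
[4] P1: load  L6 | P0:I, P1:S(66), P2:S(66) | bus: BusRd,Flush
[5] P2: load  L6 | P0:I, P1:S(66), P2:S(66) | bus: none
[6] P0: store L1 := 85 | P0:M(85), P1:I, P2:I | bus: BusRdX
[7] P1: load  L1 | P0:S(85), P1:S(85), P2:I | bus: BusRd,Flush
[8] P0: store L0 := 74 | P0:M(74), P1:I, P2:I | bus: BusRdX
[9] P2: load  L6 | P0:I, P1:S(66), P2:S(66) | bus: none
[10] P0: store L5 := 66 | P0:M(66), P1:I, P2:I | bus: BusRdX
[11] P1: load  L3 | P0:S(80), P1:S(80), P2:I | bus: BusRd
[12] P1: store L4 := 40 | P0:I, P1:M(40), P2:I | bus: BusRdX
[13] P1: load  L4 | P0:I, P1:M(40), P2:I | bus: none
[14] P1: load  L5 | P0:S(66), P1:S(66), P2:I | bus: BusRd,Flush
[15] P0: load  L0 | P0:M(74), P1:I, P2:I | bus: none
[16] P1: load  L4 | P0:I, P1:M(40), P2:I | bus: none
[17] P2: load  L2 | P0:I, P1:I, P2:S(70) | bus: BusRd
[18] P1: load  L3 | P0:S(80), P1:S(80), P2:I | bus: none
[19] P2: store L5 := 62 | P0:I, P1:I, P2:M(62) | bus: BusRdX
[20] P2: load  L2 | P0:I, P1:I, P2:S(70) | bus: none
[21] P1: store L2 := 88 | P0:I, P1:M(88), P2:I | bus: BusRdX
[22] P0: load  L6 | P0:S(66), P1:S(66), P2:S(66) | bus: BusRd
[23] P0: load  L2 | P0:S(88), P1:S(88), P2:I | bus: BusRd,Flush
[24] P0: load  L3 | P0:S(80), P1:S(80), P2:I | bus: none

invalidations = 2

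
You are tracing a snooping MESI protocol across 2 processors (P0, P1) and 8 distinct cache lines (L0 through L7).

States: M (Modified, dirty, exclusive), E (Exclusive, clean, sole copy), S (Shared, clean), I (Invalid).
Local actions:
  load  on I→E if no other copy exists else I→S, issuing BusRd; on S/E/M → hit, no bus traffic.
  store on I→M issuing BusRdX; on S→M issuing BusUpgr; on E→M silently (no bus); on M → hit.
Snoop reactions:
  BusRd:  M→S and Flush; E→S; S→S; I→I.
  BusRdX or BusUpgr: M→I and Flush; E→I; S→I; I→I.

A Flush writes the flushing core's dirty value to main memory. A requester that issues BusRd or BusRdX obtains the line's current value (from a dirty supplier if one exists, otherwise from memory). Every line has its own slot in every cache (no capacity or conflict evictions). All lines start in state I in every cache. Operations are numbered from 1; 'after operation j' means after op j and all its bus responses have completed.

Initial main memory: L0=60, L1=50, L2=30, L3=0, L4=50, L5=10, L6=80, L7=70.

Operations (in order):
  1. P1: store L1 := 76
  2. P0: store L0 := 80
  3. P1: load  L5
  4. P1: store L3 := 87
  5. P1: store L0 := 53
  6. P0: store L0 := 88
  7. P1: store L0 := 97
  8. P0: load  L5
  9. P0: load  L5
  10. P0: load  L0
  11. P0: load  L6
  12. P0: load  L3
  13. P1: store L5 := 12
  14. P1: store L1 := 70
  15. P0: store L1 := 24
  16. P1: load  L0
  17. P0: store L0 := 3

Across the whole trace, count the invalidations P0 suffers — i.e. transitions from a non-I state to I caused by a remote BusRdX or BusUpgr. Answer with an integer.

invalidations = 3

[1] P1: store L1 := 76 | P0:I, P1:M(76) | bus: BusRdX
[2] P0: store L0 := 80 | P0:M(80), P1:I | bus: BusRdX
[3] P1: load  L5 | P0:I, P1:E(10) | bus: BusRd
[4] P1: store L3 := 87 | P0:I, P1:M(87) | bus: BusRdX
[5] P1: store L0 := 53 | P0:I, P1:M(53) | bus: BusRdX,Flush
[6] P0: store L0 := 88 | P0:M(88), P1:I | bus: BusRdX,Flush
[7] P1: store L0 := 97 | P0:I, P1:M(97) | bus: BusRdX,Flush
[8] P0: load  L5 | P0:S(10), P1:S(10) | bus: BusRd
[9] P0: load  L5 | P0:S(10), P1:S(10) | bus: none
[10] P0: load  L0 | P0:S(97), P1:S(97) | bus: BusRd,Flush
[11] P0: load  L6 | P0:E(80), P1:I | bus: BusRd
[12] P0: load  L3 | P0:S(87), P1:S(87) | bus: BusRd,Flush
[13] P1: store L5 := 12 | P0:I, P1:M(12) | bus: BusUpgr
[14] P1: store L1 := 70 | P0:I, P1:M(70) | bus: none
[15] P0: store L1 := 24 | P0:M(24), P1:I | bus: BusRdX,Flush
[16] P1: load  L0 | P0:S(97), P1:S(97) | bus: none
[17] P0: store L0 := 3 | P0:M(3), P1:I | bus: BusUpgr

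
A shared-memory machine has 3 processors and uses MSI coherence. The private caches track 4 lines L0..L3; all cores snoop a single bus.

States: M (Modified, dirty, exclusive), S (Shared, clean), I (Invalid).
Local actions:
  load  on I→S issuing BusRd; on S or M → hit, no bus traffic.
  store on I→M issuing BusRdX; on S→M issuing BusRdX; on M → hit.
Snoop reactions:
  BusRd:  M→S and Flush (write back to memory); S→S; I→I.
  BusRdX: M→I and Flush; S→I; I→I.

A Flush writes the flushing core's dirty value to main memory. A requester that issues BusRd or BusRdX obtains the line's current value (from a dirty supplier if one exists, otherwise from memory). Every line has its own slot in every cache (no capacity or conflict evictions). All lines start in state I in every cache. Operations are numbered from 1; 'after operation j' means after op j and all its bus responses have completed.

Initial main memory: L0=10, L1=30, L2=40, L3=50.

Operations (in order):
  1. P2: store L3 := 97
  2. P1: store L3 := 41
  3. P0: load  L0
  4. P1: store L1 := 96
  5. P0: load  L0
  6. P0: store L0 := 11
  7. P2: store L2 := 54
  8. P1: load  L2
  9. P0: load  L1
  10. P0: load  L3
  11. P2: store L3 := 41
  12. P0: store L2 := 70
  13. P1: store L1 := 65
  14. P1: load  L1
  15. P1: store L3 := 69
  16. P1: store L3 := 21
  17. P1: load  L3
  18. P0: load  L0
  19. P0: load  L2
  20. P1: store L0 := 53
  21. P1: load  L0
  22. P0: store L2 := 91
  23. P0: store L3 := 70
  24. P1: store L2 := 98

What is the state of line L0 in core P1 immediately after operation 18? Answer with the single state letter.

state = I

[1] P2: store L3 := 97 | P0:I, P1:I, P2:M(97) | bus: BusRdX
[2] P1: store L3 := 41 | P0:I, P1:M(41), P2:I | bus: BusRdX,Flush
[3] P0: load  L0 | P0:S(10), P1:I, P2:I | bus: BusRd
[4] P1: store L1 := 96 | P0:I, P1:M(96), P2:I | bus: BusRdX
[5] P0: load  L0 | P0:S(10), P1:I, P2:I | bus: none
[6] P0: store L0 := 11 | P0:M(11), P1:I, P2:I | bus: BusRdX
[7] P2: store L2 := 54 | P0:I, P1:I, P2:M(54) | bus: BusRdX
[8] P1: load  L2 | P0:I, P1:S(54), P2:S(54) | bus: BusRd,Flush
[9] P0: load  L1 | P0:S(96), P1:S(96), P2:I | bus: BusRd,Flush
[10] P0: load  L3 | P0:S(41), P1:S(41), P2:I | bus: BusRd,Flush
[11] P2: store L3 := 41 | P0:I, P1:I, P2:M(41) | bus: BusRdX
[12] P0: store L2 := 70 | P0:M(70), P1:I, P2:I | bus: BusRdX
[13] P1: store L1 := 65 | P0:I, P1:M(65), P2:I | bus: BusRdX
[14] P1: load  L1 | P0:I, P1:M(65), P2:I | bus: none
[15] P1: store L3 := 69 | P0:I, P1:M(69), P2:I | bus: BusRdX,Flush
[16] P1: store L3 := 21 | P0:I, P1:M(21), P2:I | bus: none
[17] P1: load  L3 | P0:I, P1:M(21), P2:I | bus: none
[18] P0: load  L0 | P0:M(11), P1:I, P2:I | bus: none
[19] P0: load  L2 | P0:M(70), P1:I, P2:I | bus: none
[20] P1: store L0 := 53 | P0:I, P1:M(53), P2:I | bus: BusRdX,Flush
[21] P1: load  L0 | P0:I, P1:M(53), P2:I | bus: none
[22] P0: store L2 := 91 | P0:M(91), P1:I, P2:I | bus: none
[23] P0: store L3 := 70 | P0:M(70), P1:I, P2:I | bus: BusRdX,Flush
[24] P1: store L2 := 98 | P0:I, P1:M(98), P2:I | bus: BusRdX,Flush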